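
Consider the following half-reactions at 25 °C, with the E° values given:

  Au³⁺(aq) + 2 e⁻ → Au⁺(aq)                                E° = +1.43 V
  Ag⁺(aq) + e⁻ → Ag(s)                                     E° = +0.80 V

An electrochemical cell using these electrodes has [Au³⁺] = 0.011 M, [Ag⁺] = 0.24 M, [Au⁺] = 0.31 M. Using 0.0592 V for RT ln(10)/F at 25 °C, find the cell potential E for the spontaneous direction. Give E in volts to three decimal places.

Au³⁺/Au⁺ is the cathode (higher E°), Ag⁺/Ag the anode: E°cell = +1.43 − (+0.80) = +0.63 V, n = 2.
Overall: Au³⁺(aq) + 2 Ag(s) → Au⁺(aq) + 2 Ag⁺(aq)
Q = [Au⁺]·[Ag⁺]^2 / ([Au³⁺]); log Q = 0.210.
E = E° − (0.0592/n) log Q = +0.63 − (0.0592/2)(0.210) = +0.624 V.

+0.624 V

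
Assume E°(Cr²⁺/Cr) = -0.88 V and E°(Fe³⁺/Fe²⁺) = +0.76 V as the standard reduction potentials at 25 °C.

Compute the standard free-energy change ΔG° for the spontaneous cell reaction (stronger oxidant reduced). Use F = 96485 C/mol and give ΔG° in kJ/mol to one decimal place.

Fe³⁺/Fe²⁺ (E° = +0.76 V) is the cathode; Cr²⁺/Cr (E° = -0.88 V) is the anode, so E°cell = +1.64 V.
Balancing electrons gives n = 2 (lcm of 1 and 2).
ΔG° = −nFE° = −(2)(96485)(+1.64) = -316,471 J = -316.5 kJ/mol.

-316.5 kJ/mol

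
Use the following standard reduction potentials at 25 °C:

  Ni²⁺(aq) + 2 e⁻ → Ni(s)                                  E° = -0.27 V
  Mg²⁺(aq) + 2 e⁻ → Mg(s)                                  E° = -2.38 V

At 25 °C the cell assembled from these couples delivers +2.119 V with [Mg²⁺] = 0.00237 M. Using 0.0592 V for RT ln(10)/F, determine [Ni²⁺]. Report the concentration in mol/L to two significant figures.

0.0048 M

Ni²⁺/Ni is the cathode, Mg²⁺/Mg the anode: E°cell = +2.11 V, n = 2.
Overall reaction: Ni²⁺(aq) + Mg(s) → Ni(s) + Mg²⁺(aq); Q = [Mg²⁺]^1/[Ni²⁺]^1.
From E = E° − (0.0592/n) log Q: log Q = (E° − E)·n/0.0592 = (+2.11 − (+2.119))·2/0.0592 = -0.3041.
So 1·log[Ni²⁺] = 1·log(0.00237) − log Q = -2.6253 − (-0.3041) = -2.3212; [Ni²⁺] = 10^(-2.3212) ≈ 0.0048 M.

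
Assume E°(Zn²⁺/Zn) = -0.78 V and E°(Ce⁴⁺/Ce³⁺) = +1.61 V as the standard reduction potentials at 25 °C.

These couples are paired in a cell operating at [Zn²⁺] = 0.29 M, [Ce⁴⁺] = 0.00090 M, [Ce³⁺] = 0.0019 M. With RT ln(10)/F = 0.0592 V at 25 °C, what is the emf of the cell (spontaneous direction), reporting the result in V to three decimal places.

+2.387 V

Ce⁴⁺/Ce³⁺ is the cathode (higher E°), Zn²⁺/Zn the anode: E°cell = +1.61 − (-0.78) = +2.39 V, n = 2.
Overall: 2 Ce⁴⁺(aq) + Zn(s) → 2 Ce³⁺(aq) + Zn²⁺(aq)
Q = [Ce³⁺]^2·[Zn²⁺] / ([Ce⁴⁺]^2); log Q = 0.111.
E = E° − (0.0592/n) log Q = +2.39 − (0.0592/2)(0.111) = +2.387 V.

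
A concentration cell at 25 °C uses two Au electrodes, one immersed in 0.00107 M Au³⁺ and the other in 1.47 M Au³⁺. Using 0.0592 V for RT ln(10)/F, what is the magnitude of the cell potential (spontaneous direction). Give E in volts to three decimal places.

+0.062 V

For a concentration cell E°cell = 0. The 1.47 M side is the cathode (reduction is favoured where [Au³⁺] is higher).
With n = 3, E = −(0.0592/3) log([Au³⁺]ₐₙ/[Au³⁺]꜀ₐₜ) = −(0.0592/3) log(0.00107/1.47) = −(0.0592/3)(-3.138) = +0.062 V.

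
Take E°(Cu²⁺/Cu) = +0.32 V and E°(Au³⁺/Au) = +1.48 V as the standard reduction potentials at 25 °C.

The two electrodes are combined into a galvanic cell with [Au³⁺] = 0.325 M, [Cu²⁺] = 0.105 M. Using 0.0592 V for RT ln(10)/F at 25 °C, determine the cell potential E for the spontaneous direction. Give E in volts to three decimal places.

+1.179 V

Au³⁺/Au is the cathode (higher E°), Cu²⁺/Cu the anode: E°cell = +1.48 − (+0.32) = +1.16 V, n = 6.
Overall: 2 Au³⁺(aq) + 3 Cu(s) → 2 Au(s) + 3 Cu²⁺(aq)
Q = [Cu²⁺]^3 / ([Au³⁺]^2); log Q = -1.960.
E = E° − (0.0592/n) log Q = +1.16 − (0.0592/6)(-1.960) = +1.179 V.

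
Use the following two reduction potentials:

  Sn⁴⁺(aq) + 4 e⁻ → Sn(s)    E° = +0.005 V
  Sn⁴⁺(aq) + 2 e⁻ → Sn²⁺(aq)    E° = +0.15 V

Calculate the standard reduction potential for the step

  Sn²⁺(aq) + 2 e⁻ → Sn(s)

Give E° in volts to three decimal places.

Sequential free energies add, so n₃E°₃ = n₁E°₁ + n₂E°₂.
With n₃ = 4, and the known step contributing 2×(+0.15) V, the unknown satisfies 2·E° = 4×(+0.005) − 2×(+0.15) = -0.280.
E° = -0.280 / 2 = -0.140 V.

-0.140 V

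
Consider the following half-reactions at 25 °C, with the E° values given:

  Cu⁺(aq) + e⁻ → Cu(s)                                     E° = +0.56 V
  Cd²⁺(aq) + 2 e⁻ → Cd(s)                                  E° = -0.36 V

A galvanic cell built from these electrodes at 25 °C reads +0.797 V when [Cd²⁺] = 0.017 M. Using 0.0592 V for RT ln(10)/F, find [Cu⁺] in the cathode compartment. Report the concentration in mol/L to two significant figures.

Cu⁺/Cu is the cathode, Cd²⁺/Cd the anode: E°cell = +0.92 V, n = 2.
Overall reaction: 2 Cu⁺(aq) + Cd(s) → 2 Cu(s) + Cd²⁺(aq); Q = [Cd²⁺]^1/[Cu⁺]^2.
From E = E° − (0.0592/n) log Q: log Q = (E° − E)·n/0.0592 = (+0.92 − (+0.797))·2/0.0592 = 4.1554.
So 2·log[Cu⁺] = 1·log(0.017) − log Q = -1.7696 − (4.1554) = -5.9250; log[Cu⁺] = -5.9250 / 2 = -2.9625; [Cu⁺] = 10^(-2.9625) ≈ 0.0011 M.

0.0011 M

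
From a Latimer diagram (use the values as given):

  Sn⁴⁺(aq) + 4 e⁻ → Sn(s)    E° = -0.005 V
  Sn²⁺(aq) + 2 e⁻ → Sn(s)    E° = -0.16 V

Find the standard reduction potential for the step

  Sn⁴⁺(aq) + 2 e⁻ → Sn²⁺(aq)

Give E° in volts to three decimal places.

+0.150 V

Sequential free energies add, so n₃E°₃ = n₁E°₁ + n₂E°₂.
With n₃ = 4, and the known step contributing 2×(-0.16) V, the unknown satisfies 2·E° = 4×(-0.005) − 2×(-0.16) = +0.300.
E° = +0.300 / 2 = +0.150 V.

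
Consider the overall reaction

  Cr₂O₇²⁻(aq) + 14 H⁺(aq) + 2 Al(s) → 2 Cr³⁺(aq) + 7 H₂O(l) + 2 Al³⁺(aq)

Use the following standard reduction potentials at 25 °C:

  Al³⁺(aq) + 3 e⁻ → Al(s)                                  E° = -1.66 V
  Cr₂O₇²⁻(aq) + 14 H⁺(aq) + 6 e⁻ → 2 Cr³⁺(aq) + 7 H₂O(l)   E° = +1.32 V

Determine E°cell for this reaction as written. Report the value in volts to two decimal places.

+2.98 V

The Cr₂O₇²⁻/Cr³⁺ couple has the higher reduction potential, so it is the cathode; Al³⁺/Al is oxidised at the anode.
E°cell = E°(cathode) − E°(anode) = (+1.32) − (-1.66) = +2.98 V.
Since E°cell > 0, the reaction is spontaneous under standard conditions.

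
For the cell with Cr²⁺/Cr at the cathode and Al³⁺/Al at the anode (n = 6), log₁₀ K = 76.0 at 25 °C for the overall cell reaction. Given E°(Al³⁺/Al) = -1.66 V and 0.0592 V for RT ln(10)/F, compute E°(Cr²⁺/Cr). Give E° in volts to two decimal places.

-0.91 V

E°cell = (0.0592/n)·log K = (0.0592/6)(76.0) = +0.750 V.
Since Cr²⁺/Cr is the cathode and Al³⁺/Al the anode, E°cell = E°(Cr²⁺/Cr) − E°(Al³⁺/Al).
So E°(Cr²⁺/Cr) = E°cell + E°(Al³⁺/Al) = +0.750 + (-1.66) = -0.91 V.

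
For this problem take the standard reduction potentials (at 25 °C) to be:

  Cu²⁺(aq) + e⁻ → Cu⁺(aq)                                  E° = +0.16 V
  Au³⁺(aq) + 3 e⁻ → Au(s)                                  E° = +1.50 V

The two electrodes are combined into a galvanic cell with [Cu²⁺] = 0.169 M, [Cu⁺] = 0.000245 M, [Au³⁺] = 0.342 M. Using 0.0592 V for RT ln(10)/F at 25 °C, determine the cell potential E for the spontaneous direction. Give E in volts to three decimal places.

Au³⁺/Au is the cathode (higher E°), Cu²⁺/Cu⁺ the anode: E°cell = +1.50 − (+0.16) = +1.34 V, n = 3.
Overall: Au³⁺(aq) + 3 Cu⁺(aq) → Au(s) + 3 Cu²⁺(aq)
Q = [Cu²⁺]^3 / ([Au³⁺]·[Cu⁺]^3); log Q = 8.982.
E = E° − (0.0592/n) log Q = +1.34 − (0.0592/3)(8.982) = +1.163 V.

+1.163 V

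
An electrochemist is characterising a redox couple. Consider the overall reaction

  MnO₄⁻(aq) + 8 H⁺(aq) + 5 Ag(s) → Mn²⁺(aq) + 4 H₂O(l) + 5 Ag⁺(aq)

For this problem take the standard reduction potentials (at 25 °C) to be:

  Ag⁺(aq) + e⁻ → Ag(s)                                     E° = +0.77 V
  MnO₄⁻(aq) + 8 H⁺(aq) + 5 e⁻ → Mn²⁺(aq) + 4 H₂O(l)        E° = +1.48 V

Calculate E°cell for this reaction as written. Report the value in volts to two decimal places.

+0.71 V

The MnO₄⁻/Mn²⁺ couple has the higher reduction potential, so it is the cathode; Ag⁺/Ag is oxidised at the anode.
E°cell = E°(cathode) − E°(anode) = (+1.48) − (+0.77) = +0.71 V.
Since E°cell > 0, the reaction is spontaneous under standard conditions.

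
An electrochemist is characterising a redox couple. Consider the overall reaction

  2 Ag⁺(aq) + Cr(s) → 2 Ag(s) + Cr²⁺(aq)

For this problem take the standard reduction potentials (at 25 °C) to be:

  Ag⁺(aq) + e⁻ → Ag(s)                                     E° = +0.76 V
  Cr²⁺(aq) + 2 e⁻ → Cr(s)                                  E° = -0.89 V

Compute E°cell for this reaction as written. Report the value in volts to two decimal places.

+1.65 V

The Ag⁺/Ag couple has the higher reduction potential, so it is the cathode; Cr²⁺/Cr is oxidised at the anode.
E°cell = E°(cathode) − E°(anode) = (+0.76) − (-0.89) = +1.65 V.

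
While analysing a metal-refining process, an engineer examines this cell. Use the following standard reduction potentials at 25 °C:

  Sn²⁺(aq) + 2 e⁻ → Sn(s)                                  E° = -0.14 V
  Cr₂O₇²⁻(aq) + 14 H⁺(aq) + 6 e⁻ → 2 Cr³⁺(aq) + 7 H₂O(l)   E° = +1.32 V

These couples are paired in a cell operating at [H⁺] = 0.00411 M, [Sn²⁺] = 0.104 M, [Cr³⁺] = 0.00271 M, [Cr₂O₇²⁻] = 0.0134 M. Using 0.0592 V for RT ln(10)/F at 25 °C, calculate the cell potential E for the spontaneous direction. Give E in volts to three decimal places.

Cr₂O₇²⁻/Cr³⁺ is the cathode (higher E°), Sn²⁺/Sn the anode: E°cell = +1.32 − (-0.14) = +1.46 V, n = 6.
Overall: Cr₂O₇²⁻(aq) + 14 H⁺(aq) + 3 Sn(s) → 2 Cr³⁺(aq) + 7 H₂O(l) + 3 Sn²⁺(aq)
Q = [Cr³⁺]^2·[Sn²⁺]^3 / ([Cr₂O₇²⁻]·[H⁺]^14); log Q = 27.196.
E = E° − (0.0592/n) log Q = +1.46 − (0.0592/6)(27.196) = +1.192 V.

+1.192 V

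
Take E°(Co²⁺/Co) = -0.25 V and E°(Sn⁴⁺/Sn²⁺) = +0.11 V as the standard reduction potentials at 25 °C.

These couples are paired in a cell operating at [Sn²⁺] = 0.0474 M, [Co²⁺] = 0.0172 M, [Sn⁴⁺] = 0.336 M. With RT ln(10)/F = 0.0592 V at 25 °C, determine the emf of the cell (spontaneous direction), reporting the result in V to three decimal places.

Sn⁴⁺/Sn²⁺ is the cathode (higher E°), Co²⁺/Co the anode: E°cell = +0.11 − (-0.25) = +0.36 V, n = 2.
Overall: Sn⁴⁺(aq) + Co(s) → Sn²⁺(aq) + Co²⁺(aq)
Q = [Sn²⁺]·[Co²⁺] / ([Sn⁴⁺]); log Q = -2.615.
E = E° − (0.0592/n) log Q = +0.36 − (0.0592/2)(-2.615) = +0.437 V.

+0.437 V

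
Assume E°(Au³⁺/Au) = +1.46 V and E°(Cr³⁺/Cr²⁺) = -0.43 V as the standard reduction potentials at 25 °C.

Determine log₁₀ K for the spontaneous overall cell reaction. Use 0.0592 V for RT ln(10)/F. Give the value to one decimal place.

Cathode: Au³⁺/Au; anode: Cr³⁺/Cr²⁺. E°cell = +1.89 V, n = 3.
log K = nE°cell / 0.0592 = (3)(+1.89) / 0.0592 = 95.8.

95.8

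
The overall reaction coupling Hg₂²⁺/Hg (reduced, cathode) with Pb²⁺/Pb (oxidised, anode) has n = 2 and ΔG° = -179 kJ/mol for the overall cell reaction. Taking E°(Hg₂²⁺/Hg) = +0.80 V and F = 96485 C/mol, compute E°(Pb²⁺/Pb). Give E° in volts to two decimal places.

E°cell = −ΔG°/(nF) = −(-179×10³)/((2)(96485)) = +0.928 V.
Since Hg₂²⁺/Hg is the cathode and Pb²⁺/Pb the anode, E°cell = E°(Hg₂²⁺/Hg) − E°(Pb²⁺/Pb).
So E°(Pb²⁺/Pb) = E°(Hg₂²⁺/Hg) − E°cell = (+0.80) − (+0.928) = -0.13 V.

-0.13 V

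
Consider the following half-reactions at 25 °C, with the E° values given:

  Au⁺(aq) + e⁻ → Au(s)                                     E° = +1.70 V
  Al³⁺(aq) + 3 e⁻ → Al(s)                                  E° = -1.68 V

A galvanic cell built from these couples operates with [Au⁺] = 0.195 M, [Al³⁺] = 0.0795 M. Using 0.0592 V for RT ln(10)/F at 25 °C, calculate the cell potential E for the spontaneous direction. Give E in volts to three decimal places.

+3.360 V

Au⁺/Au is the cathode (higher E°), Al³⁺/Al the anode: E°cell = +1.70 − (-1.68) = +3.38 V, n = 3.
Overall: 3 Au⁺(aq) + Al(s) → 3 Au(s) + Al³⁺(aq)
Q = [Al³⁺] / ([Au⁺]^3); log Q = 1.030.
E = E° − (0.0592/n) log Q = +3.38 − (0.0592/3)(1.030) = +3.360 V.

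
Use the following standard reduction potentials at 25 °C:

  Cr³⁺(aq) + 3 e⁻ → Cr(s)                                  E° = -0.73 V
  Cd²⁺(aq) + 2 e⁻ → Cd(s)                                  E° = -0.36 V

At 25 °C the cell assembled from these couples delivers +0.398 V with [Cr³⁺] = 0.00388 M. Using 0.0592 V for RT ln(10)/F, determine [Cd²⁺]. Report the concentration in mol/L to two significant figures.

Cd²⁺/Cd is the cathode, Cr³⁺/Cr the anode: E°cell = +0.37 V, n = 6.
Overall reaction: 3 Cd²⁺(aq) + 2 Cr(s) → 3 Cd(s) + 2 Cr³⁺(aq); Q = [Cr³⁺]^2/[Cd²⁺]^3.
From E = E° − (0.0592/n) log Q: log Q = (E° − E)·n/0.0592 = (+0.37 − (+0.398))·6/0.0592 = -2.8378.
So 3·log[Cd²⁺] = 2·log(0.00388) − log Q = -4.8223 − (-2.8378) = -1.9845; log[Cd²⁺] = -1.9845 / 3 = -0.6615; [Cd²⁺] = 10^(-0.6615) ≈ 0.22 M.

0.22 M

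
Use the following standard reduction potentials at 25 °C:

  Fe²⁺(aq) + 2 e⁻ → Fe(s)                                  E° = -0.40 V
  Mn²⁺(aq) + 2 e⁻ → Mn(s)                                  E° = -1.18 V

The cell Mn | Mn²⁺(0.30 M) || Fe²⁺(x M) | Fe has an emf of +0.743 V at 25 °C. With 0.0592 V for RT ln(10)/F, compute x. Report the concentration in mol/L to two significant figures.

Fe²⁺/Fe is the cathode, Mn²⁺/Mn the anode: E°cell = +0.78 V, n = 2.
Overall reaction: Fe²⁺(aq) + Mn(s) → Fe(s) + Mn²⁺(aq); Q = [Mn²⁺]^1/[Fe²⁺]^1.
From E = E° − (0.0592/n) log Q: log Q = (E° − E)·n/0.0592 = (+0.78 − (+0.743))·2/0.0592 = 1.2500.
So 1·log[Fe²⁺] = 1·log(0.3) − log Q = -0.5229 − (1.2500) = -1.7729; [Fe²⁺] = 10^(-1.7729) ≈ 0.017 M.

0.017 M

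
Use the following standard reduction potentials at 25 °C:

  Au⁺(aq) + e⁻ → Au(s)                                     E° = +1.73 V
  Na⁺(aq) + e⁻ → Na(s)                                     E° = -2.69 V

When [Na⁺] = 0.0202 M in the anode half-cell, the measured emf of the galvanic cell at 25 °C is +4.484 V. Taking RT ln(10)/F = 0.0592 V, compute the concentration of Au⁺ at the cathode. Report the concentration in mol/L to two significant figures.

Au⁺/Au is the cathode, Na⁺/Na the anode: E°cell = +4.42 V, n = 1.
Overall reaction: Au⁺(aq) + Na(s) → Au(s) + Na⁺(aq); Q = [Na⁺]^1/[Au⁺]^1.
From E = E° − (0.0592/n) log Q: log Q = (E° − E)·n/0.0592 = (+4.42 − (+4.484))·1/0.0592 = -1.0811.
So 1·log[Au⁺] = 1·log(0.0202) − log Q = -1.6946 − (-1.0811) = -0.6135; [Au⁺] = 10^(-0.6135) ≈ 0.24 M.

0.24 M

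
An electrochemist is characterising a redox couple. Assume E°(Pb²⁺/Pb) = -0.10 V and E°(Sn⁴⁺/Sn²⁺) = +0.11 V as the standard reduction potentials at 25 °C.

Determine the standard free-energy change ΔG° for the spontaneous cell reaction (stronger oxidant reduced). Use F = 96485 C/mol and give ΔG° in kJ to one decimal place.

-40.5 kJ

Sn⁴⁺/Sn²⁺ (E° = +0.11 V) is the cathode; Pb²⁺/Pb (E° = -0.10 V) is the anode, so E°cell = +0.21 V.
Balancing electrons gives n = 2 (lcm of 2 and 2).
ΔG° = −nFE° = −(2)(96485)(+0.21) = -40,524 J = -40.5 kJ.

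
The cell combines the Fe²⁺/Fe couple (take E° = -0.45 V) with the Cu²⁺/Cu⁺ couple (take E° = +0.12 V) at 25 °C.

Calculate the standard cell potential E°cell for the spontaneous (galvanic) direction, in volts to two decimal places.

+0.57 V

The Cu²⁺/Cu⁺ couple has the higher reduction potential, so it is the cathode; Fe²⁺/Fe is oxidised at the anode.
E°cell = E°(cathode) − E°(anode) = (+0.12) − (-0.45) = +0.57 V.
Since E°cell > 0, the reaction is spontaneous under standard conditions.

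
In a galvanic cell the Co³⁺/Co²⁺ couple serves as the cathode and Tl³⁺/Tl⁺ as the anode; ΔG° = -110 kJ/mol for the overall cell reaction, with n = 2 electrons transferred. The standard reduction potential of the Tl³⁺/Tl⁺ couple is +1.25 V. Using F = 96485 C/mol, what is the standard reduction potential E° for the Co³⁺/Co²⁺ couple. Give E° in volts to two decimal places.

+1.82 V

E°cell = −ΔG°/(nF) = −(-110×10³)/((2)(96485)) = +0.570 V.
Since Co³⁺/Co²⁺ is the cathode and Tl³⁺/Tl⁺ the anode, E°cell = E°(Co³⁺/Co²⁺) − E°(Tl³⁺/Tl⁺).
So E°(Co³⁺/Co²⁺) = E°cell + E°(Tl³⁺/Tl⁺) = +0.570 + (+1.25) = +1.82 V.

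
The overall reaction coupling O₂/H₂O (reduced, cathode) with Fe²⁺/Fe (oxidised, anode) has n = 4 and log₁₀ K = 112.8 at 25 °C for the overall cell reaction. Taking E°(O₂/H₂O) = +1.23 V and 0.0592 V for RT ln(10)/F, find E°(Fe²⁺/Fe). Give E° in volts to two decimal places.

E°cell = (0.0592/n)·log K = (0.0592/4)(112.8) = +1.669 V.
Since O₂/H₂O is the cathode and Fe²⁺/Fe the anode, E°cell = E°(O₂/H₂O) − E°(Fe²⁺/Fe).
So E°(Fe²⁺/Fe) = E°(O₂/H₂O) − E°cell = (+1.23) − (+1.669) = -0.44 V.

-0.44 V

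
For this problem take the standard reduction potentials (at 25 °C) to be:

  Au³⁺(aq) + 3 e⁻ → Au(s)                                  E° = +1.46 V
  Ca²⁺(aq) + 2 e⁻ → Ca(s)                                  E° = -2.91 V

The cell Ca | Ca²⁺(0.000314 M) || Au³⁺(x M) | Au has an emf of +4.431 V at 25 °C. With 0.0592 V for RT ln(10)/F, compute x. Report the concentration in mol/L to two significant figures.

0.0069 M

Au³⁺/Au is the cathode, Ca²⁺/Ca the anode: E°cell = +4.37 V, n = 6.
Overall reaction: 2 Au³⁺(aq) + 3 Ca(s) → 2 Au(s) + 3 Ca²⁺(aq); Q = [Ca²⁺]^3/[Au³⁺]^2.
From E = E° − (0.0592/n) log Q: log Q = (E° − E)·n/0.0592 = (+4.37 − (+4.431))·6/0.0592 = -6.1824.
So 2·log[Au³⁺] = 3·log(0.000314) − log Q = -10.5092 − (-6.1824) = -4.3268; log[Au³⁺] = -4.3268 / 2 = -2.1634; [Au³⁺] = 10^(-2.1634) ≈ 0.0069 M.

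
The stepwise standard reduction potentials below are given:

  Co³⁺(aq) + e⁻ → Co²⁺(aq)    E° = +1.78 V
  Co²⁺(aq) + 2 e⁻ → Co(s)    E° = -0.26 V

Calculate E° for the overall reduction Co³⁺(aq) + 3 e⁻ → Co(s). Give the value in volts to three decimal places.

Since ΔG° = −nFE° is additive over sequential reductions, n₃E°₃ = n₁E°₁ + n₂E°₂.
E°₃ = (1×+1.78 + 2×-0.26) / 3 = (+1.260) / 3 = +0.420 V.
E° values themselves are not directly additive — weighting by electron count is essential.

+0.420 V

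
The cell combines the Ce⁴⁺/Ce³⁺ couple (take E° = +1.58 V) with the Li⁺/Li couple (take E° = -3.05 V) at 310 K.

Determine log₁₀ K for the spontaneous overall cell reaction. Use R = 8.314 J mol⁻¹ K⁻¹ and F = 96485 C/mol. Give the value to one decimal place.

Cathode: Ce⁴⁺/Ce³⁺; anode: Li⁺/Li. E°cell = (+1.58) − (-3.05) = +4.63 V, with n = 1.
ΔG° = −nFE° = −RT ln K, so ln K = nFE°/(RT) = (1)(96485)(+4.63) / ((8.314)(310)) = 173.328.
log₁₀ K = 173.328 / ln 10 = 75.3.

75.3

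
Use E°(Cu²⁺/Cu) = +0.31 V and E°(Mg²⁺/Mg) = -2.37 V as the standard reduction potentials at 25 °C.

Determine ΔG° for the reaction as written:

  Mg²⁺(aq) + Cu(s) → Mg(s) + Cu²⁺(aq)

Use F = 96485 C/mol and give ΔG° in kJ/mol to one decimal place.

As written, Mg²⁺/Mg is reduced (cathode) and Cu²⁺/Cu is oxidised (anode), so E°cell = (-2.37) − (+0.31) = -2.68 V.
Balancing electrons gives n = 2.
ΔG° = −nFE° = −(2)(96485)(-2.68) = 517,160 J = +517.2 kJ/mol.

+517.2 kJ/mol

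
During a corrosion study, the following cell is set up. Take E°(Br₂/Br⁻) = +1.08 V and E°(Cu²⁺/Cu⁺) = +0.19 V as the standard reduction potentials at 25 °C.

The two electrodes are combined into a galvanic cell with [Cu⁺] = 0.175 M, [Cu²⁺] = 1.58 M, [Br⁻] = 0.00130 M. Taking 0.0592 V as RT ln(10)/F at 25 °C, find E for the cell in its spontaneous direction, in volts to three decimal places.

+1.004 V

Br₂/Br⁻ is the cathode (higher E°), Cu²⁺/Cu⁺ the anode: E°cell = +1.08 − (+0.19) = +0.89 V, n = 2.
Overall: Br₂(l) + 2 Cu⁺(aq) → 2 Br⁻(aq) + 2 Cu²⁺(aq)
Q = [Br⁻]^2·[Cu²⁺]^2 / ([Cu⁺]^2); log Q = -3.861.
E = E° − (0.0592/n) log Q = +0.89 − (0.0592/2)(-3.861) = +1.004 V.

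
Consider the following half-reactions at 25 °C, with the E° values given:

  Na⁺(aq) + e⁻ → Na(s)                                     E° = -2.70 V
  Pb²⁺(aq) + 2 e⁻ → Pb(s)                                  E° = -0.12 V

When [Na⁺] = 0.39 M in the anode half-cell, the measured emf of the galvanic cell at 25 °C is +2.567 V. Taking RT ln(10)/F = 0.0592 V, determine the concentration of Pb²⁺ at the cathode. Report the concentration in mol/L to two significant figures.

0.055 M

Pb²⁺/Pb is the cathode, Na⁺/Na the anode: E°cell = +2.58 V, n = 2.
Overall reaction: Pb²⁺(aq) + 2 Na(s) → Pb(s) + 2 Na⁺(aq); Q = [Na⁺]^2/[Pb²⁺]^1.
From E = E° − (0.0592/n) log Q: log Q = (E° − E)·n/0.0592 = (+2.58 − (+2.567))·2/0.0592 = 0.4392.
So 1·log[Pb²⁺] = 2·log(0.39) − log Q = -0.8179 − (0.4392) = -1.2571; [Pb²⁺] = 10^(-1.2571) ≈ 0.055 M.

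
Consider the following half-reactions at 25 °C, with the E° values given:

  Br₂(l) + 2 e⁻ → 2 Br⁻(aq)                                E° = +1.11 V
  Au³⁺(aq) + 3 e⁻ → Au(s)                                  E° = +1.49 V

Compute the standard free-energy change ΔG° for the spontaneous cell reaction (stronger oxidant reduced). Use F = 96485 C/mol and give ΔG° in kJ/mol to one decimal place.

-220.0 kJ/mol

Au³⁺/Au (E° = +1.49 V) is the cathode; Br₂/Br⁻ (E° = +1.11 V) is the anode, so E°cell = +0.38 V.
Balancing electrons gives n = 6 (lcm of 3 and 2).
ΔG° = −nFE° = −(6)(96485)(+0.38) = -219,986 J = -220.0 kJ/mol.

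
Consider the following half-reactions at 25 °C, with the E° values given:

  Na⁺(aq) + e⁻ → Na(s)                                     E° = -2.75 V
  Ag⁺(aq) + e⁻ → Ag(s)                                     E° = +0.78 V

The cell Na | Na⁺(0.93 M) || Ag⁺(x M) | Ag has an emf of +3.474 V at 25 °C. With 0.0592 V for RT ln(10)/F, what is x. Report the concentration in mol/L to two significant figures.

0.11 M

Ag⁺/Ag is the cathode, Na⁺/Na the anode: E°cell = +3.53 V, n = 1.
Overall reaction: Ag⁺(aq) + Na(s) → Ag(s) + Na⁺(aq); Q = [Na⁺]^1/[Ag⁺]^1.
From E = E° − (0.0592/n) log Q: log Q = (E° − E)·n/0.0592 = (+3.53 − (+3.474))·1/0.0592 = 0.9459.
So 1·log[Ag⁺] = 1·log(0.93) − log Q = -0.0315 − (0.9459) = -0.9774; [Ag⁺] = 10^(-0.9774) ≈ 0.11 M.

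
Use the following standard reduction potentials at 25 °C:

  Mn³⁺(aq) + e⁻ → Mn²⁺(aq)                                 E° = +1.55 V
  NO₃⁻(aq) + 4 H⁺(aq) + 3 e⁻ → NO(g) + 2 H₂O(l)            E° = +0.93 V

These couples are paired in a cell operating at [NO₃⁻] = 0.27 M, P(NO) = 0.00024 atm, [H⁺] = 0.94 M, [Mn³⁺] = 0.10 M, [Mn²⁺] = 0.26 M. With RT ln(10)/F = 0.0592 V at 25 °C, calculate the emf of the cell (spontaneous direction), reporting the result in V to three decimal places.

+0.537 V

Mn³⁺/Mn²⁺ is the cathode (higher E°), NO₃⁻/NO the anode: E°cell = +1.55 − (+0.93) = +0.62 V, n = 3.
Overall: 3 Mn³⁺(aq) + NO(g) + 2 H₂O(l) → 3 Mn²⁺(aq) + NO₃⁻(aq) + 4 H⁺(aq)
Q = [Mn²⁺]^3·[NO₃⁻]·[H⁺]^4 / ([Mn³⁺]^3·P(NO)); log Q = 4.189.
E = E° − (0.0592/n) log Q = +0.62 − (0.0592/3)(4.189) = +0.537 V.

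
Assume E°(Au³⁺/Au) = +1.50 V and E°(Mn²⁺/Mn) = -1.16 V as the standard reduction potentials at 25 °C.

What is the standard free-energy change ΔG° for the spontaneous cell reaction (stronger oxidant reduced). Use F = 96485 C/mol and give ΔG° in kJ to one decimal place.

Au³⁺/Au (E° = +1.50 V) is the cathode; Mn²⁺/Mn (E° = -1.16 V) is the anode, so E°cell = +2.66 V.
Balancing electrons gives n = 6 (lcm of 3 and 2).
ΔG° = −nFE° = −(6)(96485)(+2.66) = -1,539,901 J = -1539.9 kJ.

-1539.9 kJ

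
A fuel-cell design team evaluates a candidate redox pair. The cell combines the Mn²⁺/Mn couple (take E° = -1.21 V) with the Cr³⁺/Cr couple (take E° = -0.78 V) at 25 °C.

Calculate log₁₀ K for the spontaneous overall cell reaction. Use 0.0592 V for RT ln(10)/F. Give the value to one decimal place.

Cathode: Cr³⁺/Cr; anode: Mn²⁺/Mn. E°cell = +0.43 V, n = 6.
log K = nE°cell / 0.0592 = (6)(+0.43) / 0.0592 = 43.6.

43.6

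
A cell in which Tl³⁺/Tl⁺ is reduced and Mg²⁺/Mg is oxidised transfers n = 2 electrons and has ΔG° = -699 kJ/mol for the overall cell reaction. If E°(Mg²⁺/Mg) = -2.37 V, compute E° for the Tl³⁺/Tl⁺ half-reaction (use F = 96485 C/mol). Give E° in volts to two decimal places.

E°cell = −ΔG°/(nF) = −(-699×10³)/((2)(96485)) = +3.622 V.
Since Tl³⁺/Tl⁺ is the cathode and Mg²⁺/Mg the anode, E°cell = E°(Tl³⁺/Tl⁺) − E°(Mg²⁺/Mg).
So E°(Tl³⁺/Tl⁺) = E°cell + E°(Mg²⁺/Mg) = +3.622 + (-2.37) = +1.25 V.

+1.25 V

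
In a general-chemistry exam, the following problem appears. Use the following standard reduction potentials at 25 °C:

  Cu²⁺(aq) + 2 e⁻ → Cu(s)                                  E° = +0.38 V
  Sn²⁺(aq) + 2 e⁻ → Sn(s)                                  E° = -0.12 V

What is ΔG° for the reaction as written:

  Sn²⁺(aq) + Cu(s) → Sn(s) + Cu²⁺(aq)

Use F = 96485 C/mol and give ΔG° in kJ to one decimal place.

As written, Sn²⁺/Sn is reduced (cathode) and Cu²⁺/Cu is oxidised (anode), so E°cell = (-0.12) − (+0.38) = -0.50 V.
Balancing electrons gives n = 2.
ΔG° = −nFE° = −(2)(96485)(-0.50) = 96,485 J = +96.5 kJ.

+96.5 kJ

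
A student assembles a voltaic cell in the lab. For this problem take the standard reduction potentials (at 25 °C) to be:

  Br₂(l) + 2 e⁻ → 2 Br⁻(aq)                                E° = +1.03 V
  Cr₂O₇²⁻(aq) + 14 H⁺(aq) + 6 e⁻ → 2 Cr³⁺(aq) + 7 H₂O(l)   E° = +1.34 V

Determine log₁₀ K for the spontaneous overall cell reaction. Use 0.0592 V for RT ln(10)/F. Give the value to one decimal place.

31.4

Cathode: Cr₂O₇²⁻/Cr³⁺; anode: Br₂/Br⁻. E°cell = +0.31 V, n = 6.
log K = nE°cell / 0.0592 = (6)(+0.31) / 0.0592 = 31.4.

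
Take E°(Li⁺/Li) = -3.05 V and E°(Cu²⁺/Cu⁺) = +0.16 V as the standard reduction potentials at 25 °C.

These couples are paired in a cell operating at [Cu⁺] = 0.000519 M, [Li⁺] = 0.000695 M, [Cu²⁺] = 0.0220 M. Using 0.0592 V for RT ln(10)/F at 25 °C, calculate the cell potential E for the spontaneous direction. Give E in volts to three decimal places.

+3.493 V

Cu²⁺/Cu⁺ is the cathode (higher E°), Li⁺/Li the anode: E°cell = +0.16 − (-3.05) = +3.21 V, n = 1.
Overall: Cu²⁺(aq) + Li(s) → Cu⁺(aq) + Li⁺(aq)
Q = [Cu⁺]·[Li⁺] / ([Cu²⁺]); log Q = -4.785.
E = E° − (0.0592/n) log Q = +3.21 − (0.0592/1)(-4.785) = +3.493 V.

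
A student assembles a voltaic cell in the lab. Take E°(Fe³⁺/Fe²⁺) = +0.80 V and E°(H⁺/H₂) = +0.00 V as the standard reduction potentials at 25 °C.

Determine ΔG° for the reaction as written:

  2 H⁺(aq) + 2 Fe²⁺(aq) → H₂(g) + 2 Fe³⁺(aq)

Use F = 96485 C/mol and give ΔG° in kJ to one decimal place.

+154.4 kJ

As written, H⁺/H₂ is reduced (cathode) and Fe³⁺/Fe²⁺ is oxidised (anode), so E°cell = (+0.00) − (+0.80) = -0.80 V.
Balancing electrons gives n = 2.
ΔG° = −nFE° = −(2)(96485)(-0.80) = 154,376 J = +154.4 kJ.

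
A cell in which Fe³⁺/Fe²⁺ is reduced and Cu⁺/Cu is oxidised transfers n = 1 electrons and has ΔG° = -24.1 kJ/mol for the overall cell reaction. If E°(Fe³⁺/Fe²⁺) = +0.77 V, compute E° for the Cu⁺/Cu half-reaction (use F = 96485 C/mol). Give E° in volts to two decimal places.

E°cell = −ΔG°/(nF) = −(-24.1×10³)/((1)(96485)) = +0.250 V.
Since Fe³⁺/Fe²⁺ is the cathode and Cu⁺/Cu the anode, E°cell = E°(Fe³⁺/Fe²⁺) − E°(Cu⁺/Cu).
So E°(Cu⁺/Cu) = E°(Fe³⁺/Fe²⁺) − E°cell = (+0.77) − (+0.250) = +0.52 V.

+0.52 V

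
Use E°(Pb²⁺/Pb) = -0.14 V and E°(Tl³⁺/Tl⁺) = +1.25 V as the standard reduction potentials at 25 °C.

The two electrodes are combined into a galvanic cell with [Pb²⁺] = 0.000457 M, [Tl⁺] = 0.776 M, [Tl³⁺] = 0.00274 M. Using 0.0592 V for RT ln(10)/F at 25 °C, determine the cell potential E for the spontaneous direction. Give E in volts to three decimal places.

+1.416 V

Tl³⁺/Tl⁺ is the cathode (higher E°), Pb²⁺/Pb the anode: E°cell = +1.25 − (-0.14) = +1.39 V, n = 2.
Overall: Tl³⁺(aq) + Pb(s) → Tl⁺(aq) + Pb²⁺(aq)
Q = [Tl⁺]·[Pb²⁺] / ([Tl³⁺]); log Q = -0.888.
E = E° − (0.0592/n) log Q = +1.39 − (0.0592/2)(-0.888) = +1.416 V.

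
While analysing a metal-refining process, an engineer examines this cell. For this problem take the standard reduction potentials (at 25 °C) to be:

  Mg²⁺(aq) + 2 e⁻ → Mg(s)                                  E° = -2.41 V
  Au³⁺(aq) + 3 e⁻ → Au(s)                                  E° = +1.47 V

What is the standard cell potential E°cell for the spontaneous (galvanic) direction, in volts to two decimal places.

The Au³⁺/Au couple has the higher reduction potential, so it is the cathode; Mg²⁺/Mg is oxidised at the anode.
E°cell = E°(cathode) − E°(anode) = (+1.47) − (-2.41) = +3.88 V.

+3.88 V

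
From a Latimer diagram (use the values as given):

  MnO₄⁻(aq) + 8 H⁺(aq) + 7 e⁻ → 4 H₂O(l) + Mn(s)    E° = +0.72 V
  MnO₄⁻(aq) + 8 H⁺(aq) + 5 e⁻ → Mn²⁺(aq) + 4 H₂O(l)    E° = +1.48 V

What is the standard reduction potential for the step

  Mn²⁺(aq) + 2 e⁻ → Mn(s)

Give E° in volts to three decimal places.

-1.180 V

Sequential free energies add, so n₃E°₃ = n₁E°₁ + n₂E°₂.
With n₃ = 7, and the known step contributing 5×(+1.48) V, the unknown satisfies 2·E° = 7×(+0.72) − 5×(+1.48) = -2.360.
E° = -2.360 / 2 = -1.180 V.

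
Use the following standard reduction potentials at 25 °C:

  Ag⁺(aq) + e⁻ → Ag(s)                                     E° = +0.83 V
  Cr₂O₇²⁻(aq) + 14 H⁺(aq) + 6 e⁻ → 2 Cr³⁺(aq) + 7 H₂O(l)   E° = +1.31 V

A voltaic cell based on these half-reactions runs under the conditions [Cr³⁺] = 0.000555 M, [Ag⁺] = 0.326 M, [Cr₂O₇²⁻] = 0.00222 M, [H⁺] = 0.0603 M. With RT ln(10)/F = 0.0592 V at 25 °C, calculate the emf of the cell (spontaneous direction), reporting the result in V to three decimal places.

Cr₂O₇²⁻/Cr³⁺ is the cathode (higher E°), Ag⁺/Ag the anode: E°cell = +1.31 − (+0.83) = +0.48 V, n = 6.
Overall: Cr₂O₇²⁻(aq) + 14 H⁺(aq) + 6 Ag(s) → 2 Cr³⁺(aq) + 7 H₂O(l) + 6 Ag⁺(aq)
Q = [Cr³⁺]^2·[Ag⁺]^6 / ([Cr₂O₇²⁻]·[H⁺]^14); log Q = 10.297.
E = E° − (0.0592/n) log Q = +0.48 − (0.0592/6)(10.297) = +0.378 V.

+0.378 V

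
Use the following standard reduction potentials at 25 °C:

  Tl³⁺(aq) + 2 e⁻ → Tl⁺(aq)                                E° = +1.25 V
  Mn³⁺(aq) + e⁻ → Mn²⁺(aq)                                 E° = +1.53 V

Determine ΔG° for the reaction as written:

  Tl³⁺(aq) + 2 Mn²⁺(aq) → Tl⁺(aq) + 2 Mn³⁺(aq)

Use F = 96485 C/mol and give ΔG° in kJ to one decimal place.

+54.0 kJ

As written, Tl³⁺/Tl⁺ is reduced (cathode) and Mn³⁺/Mn²⁺ is oxidised (anode), so E°cell = (+1.25) − (+1.53) = -0.28 V.
Balancing electrons gives n = 2.
ΔG° = −nFE° = −(2)(96485)(-0.28) = 54,032 J = +54.0 kJ.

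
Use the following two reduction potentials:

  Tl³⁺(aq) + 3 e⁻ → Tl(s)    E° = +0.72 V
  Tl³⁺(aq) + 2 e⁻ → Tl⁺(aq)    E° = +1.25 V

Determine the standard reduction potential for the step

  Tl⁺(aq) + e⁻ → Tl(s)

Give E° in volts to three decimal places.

-0.340 V

Sequential free energies add, so n₃E°₃ = n₁E°₁ + n₂E°₂.
With n₃ = 3, and the known step contributing 2×(+1.25) V, the unknown satisfies 1·E° = 3×(+0.72) − 2×(+1.25) = -0.340.
E° = -0.340 / 1 = -0.340 V.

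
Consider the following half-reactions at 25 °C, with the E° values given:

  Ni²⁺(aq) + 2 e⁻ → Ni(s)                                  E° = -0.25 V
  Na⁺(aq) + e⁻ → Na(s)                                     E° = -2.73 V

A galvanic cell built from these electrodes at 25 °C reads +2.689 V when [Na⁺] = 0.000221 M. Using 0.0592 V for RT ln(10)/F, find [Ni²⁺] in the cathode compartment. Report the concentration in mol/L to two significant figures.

Ni²⁺/Ni is the cathode, Na⁺/Na the anode: E°cell = +2.48 V, n = 2.
Overall reaction: Ni²⁺(aq) + 2 Na(s) → Ni(s) + 2 Na⁺(aq); Q = [Na⁺]^2/[Ni²⁺]^1.
From E = E° − (0.0592/n) log Q: log Q = (E° − E)·n/0.0592 = (+2.48 − (+2.689))·2/0.0592 = -7.0608.
So 1·log[Ni²⁺] = 2·log(0.000221) − log Q = -7.3112 − (-7.0608) = -0.2504; [Ni²⁺] = 10^(-0.2504) ≈ 0.56 M.

0.56 M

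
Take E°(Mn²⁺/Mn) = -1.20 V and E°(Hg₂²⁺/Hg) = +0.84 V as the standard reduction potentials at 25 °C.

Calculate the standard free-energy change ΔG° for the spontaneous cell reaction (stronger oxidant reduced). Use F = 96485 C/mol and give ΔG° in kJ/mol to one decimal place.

-393.7 kJ/mol

Hg₂²⁺/Hg (E° = +0.84 V) is the cathode; Mn²⁺/Mn (E° = -1.20 V) is the anode, so E°cell = +2.04 V.
Balancing electrons gives n = 2 (lcm of 2 and 2).
ΔG° = −nFE° = −(2)(96485)(+2.04) = -393,659 J = -393.7 kJ/mol.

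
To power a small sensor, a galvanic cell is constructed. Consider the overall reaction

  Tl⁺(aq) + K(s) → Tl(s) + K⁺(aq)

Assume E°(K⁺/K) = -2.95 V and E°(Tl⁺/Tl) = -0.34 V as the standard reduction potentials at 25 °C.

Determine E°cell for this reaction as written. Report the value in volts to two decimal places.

+2.61 V

The Tl⁺/Tl couple has the higher reduction potential, so it is the cathode; K⁺/K is oxidised at the anode.
E°cell = E°(cathode) − E°(anode) = (-0.34) − (-2.95) = +2.61 V.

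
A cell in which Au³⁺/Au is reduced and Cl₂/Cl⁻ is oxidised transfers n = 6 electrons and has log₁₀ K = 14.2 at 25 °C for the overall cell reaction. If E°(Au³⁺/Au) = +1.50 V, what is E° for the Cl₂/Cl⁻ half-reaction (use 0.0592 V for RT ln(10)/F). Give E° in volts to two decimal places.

+1.36 V

E°cell = (0.0592/n)·log K = (0.0592/6)(14.2) = +0.140 V.
Since Au³⁺/Au is the cathode and Cl₂/Cl⁻ the anode, E°cell = E°(Au³⁺/Au) − E°(Cl₂/Cl⁻).
So E°(Cl₂/Cl⁻) = E°(Au³⁺/Au) − E°cell = (+1.50) − (+0.140) = +1.36 V.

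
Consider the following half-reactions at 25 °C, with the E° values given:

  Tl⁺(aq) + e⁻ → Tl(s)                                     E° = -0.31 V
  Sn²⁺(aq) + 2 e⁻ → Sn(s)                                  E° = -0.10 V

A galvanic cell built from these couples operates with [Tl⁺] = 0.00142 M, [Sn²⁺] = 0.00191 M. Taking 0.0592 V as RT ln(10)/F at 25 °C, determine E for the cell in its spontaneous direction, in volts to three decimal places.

Sn²⁺/Sn is the cathode (higher E°), Tl⁺/Tl the anode: E°cell = -0.10 − (-0.31) = +0.21 V, n = 2.
Overall: Sn²⁺(aq) + 2 Tl(s) → Sn(s) + 2 Tl⁺(aq)
Q = [Tl⁺]^2 / ([Sn²⁺]); log Q = -2.976.
E = E° − (0.0592/n) log Q = +0.21 − (0.0592/2)(-2.976) = +0.298 V.

+0.298 V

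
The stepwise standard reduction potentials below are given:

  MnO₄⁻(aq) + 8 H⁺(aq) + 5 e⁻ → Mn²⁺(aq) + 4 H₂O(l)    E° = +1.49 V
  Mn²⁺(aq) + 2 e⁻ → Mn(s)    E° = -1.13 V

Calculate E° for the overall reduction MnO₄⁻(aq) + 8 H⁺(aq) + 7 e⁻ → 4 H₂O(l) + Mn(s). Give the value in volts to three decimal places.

Standard free energies of sequential steps add: ΔG°₃ = ΔG°₁ + ΔG°₂, so n₃E°₃ = n₁E°₁ + n₂E°₂.
E°₃ = (5×+1.49 + 2×-1.13) / 7 = (+5.190) / 7 = +0.741 V.
Simply averaging or adding the two E° values would be wrong; the electron-weighted sum is required.

+0.741 V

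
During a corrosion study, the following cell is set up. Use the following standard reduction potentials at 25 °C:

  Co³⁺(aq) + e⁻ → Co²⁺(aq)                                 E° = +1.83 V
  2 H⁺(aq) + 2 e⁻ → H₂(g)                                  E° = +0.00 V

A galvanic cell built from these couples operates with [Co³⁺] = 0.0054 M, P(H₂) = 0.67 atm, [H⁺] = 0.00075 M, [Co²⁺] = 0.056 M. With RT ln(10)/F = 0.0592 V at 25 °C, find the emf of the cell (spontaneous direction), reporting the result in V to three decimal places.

Co³⁺/Co²⁺ is the cathode (higher E°), H⁺/H₂ the anode: E°cell = +1.83 − (+0.00) = +1.83 V, n = 2.
Overall: 2 Co³⁺(aq) + H₂(g) → 2 Co²⁺(aq) + 2 H⁺(aq)
Q = [Co²⁺]^2·[H⁺]^2 / ([Co³⁺]^2·P(H₂)); log Q = -4.044.
E = E° − (0.0592/n) log Q = +1.83 − (0.0592/2)(-4.044) = +1.950 V.

+1.950 V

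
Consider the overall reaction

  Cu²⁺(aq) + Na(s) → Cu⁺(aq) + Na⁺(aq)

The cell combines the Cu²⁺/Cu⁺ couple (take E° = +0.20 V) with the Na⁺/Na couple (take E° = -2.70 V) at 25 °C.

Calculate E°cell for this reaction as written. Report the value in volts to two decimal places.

The Cu²⁺/Cu⁺ couple has the higher reduction potential, so it is the cathode; Na⁺/Na is oxidised at the anode.
E°cell = E°(cathode) − E°(anode) = (+0.20) − (-2.70) = +2.90 V.
Since E°cell > 0, the reaction is spontaneous under standard conditions.

+2.90 V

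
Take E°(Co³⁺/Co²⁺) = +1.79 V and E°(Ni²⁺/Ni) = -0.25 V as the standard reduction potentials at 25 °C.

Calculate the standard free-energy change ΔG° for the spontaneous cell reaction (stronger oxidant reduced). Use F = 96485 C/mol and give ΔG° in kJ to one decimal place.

-393.7 kJ

Co³⁺/Co²⁺ (E° = +1.79 V) is the cathode; Ni²⁺/Ni (E° = -0.25 V) is the anode, so E°cell = +2.04 V.
Balancing electrons gives n = 2 (lcm of 1 and 2).
ΔG° = −nFE° = −(2)(96485)(+2.04) = -393,659 J = -393.7 kJ.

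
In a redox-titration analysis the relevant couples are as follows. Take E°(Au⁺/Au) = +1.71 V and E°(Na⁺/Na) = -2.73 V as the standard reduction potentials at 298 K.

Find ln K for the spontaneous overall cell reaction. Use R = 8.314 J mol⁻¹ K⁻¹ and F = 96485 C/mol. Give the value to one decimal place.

172.9

Cathode: Au⁺/Au; anode: Na⁺/Na. E°cell = (+1.71) − (-2.73) = +4.44 V, with n = 1.
ΔG° = −nFE° = −RT ln K, so ln K = nFE°/(RT) = (1)(96485)(+4.44) / ((8.314)(298)) = 172.909.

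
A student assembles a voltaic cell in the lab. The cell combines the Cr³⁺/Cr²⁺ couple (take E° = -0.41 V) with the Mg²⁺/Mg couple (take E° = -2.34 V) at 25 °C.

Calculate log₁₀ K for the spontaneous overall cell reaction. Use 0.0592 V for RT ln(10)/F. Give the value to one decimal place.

65.2

Cathode: Cr³⁺/Cr²⁺; anode: Mg²⁺/Mg. E°cell = +1.93 V, n = 2.
log K = nE°cell / 0.0592 = (2)(+1.93) / 0.0592 = 65.2.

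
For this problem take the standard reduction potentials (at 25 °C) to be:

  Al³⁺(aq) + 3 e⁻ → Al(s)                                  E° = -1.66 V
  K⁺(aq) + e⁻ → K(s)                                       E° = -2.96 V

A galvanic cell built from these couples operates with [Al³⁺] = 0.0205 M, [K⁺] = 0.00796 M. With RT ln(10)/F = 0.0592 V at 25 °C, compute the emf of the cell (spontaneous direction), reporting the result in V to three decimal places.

Al³⁺/Al is the cathode (higher E°), K⁺/K the anode: E°cell = -1.66 − (-2.96) = +1.30 V, n = 3.
Overall: Al³⁺(aq) + 3 K(s) → Al(s) + 3 K⁺(aq)
Q = [K⁺]^3 / ([Al³⁺]); log Q = -4.609.
E = E° − (0.0592/n) log Q = +1.30 − (0.0592/3)(-4.609) = +1.391 V.

+1.391 V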